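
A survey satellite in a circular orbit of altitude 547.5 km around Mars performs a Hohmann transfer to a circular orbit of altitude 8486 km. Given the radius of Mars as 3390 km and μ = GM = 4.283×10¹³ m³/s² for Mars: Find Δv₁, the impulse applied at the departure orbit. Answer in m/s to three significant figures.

Δv ≈ 744 m/s

r₁ = 3390 + 547.5 = 3937.5 km = 3.9375×10⁶ m.
r₂ = 3390 + 8486 = 11876 km = 1.1876×10⁷ m.
Transfer ellipse a_t = (r₁ + r₂)/2 = 7.907×10⁶ m.
At r₁: circular v_c1 = √(μ/r₁) = 3298 m/s; transfer-periapsis v_p = √[μ(2/r₁ − 1/a_t)] = 4042 m/s.
Δv₁ = v_p − v_c1 = 743.9 m/s.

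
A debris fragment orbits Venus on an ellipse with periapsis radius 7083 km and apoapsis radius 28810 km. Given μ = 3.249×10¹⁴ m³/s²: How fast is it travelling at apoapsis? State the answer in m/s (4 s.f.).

v ≈ 2110 m/s

Semi-major axis a = (r_p + r_a)/2 = 17946 km = 1.795×10⁷ m.
Vis-viva: v² = μ(2/r − 1/a) = 3.249×10¹⁴ × (6.942×10⁻⁸ − 5.572×10⁻⁸) = 4.451×10⁶ m²/s².
v = 2110 m/s.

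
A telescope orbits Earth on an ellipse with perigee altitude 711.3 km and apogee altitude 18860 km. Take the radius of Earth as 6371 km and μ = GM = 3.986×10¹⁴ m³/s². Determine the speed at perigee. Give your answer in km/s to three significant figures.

v ≈ 9.38 km/s

r_p = 6371 + 711.3 = 7082.3 km = 7.0823×10⁶ m.
r_a = 6371 + 18860 = 25231 km = 2.5231×10⁷ m.
Semi-major axis a = (r_p + r_a)/2 = 16157 km = 1.616×10⁷ m.
Vis-viva: v² = μ(2/r − 1/a) = 3.986×10¹⁴ × (2.824×10⁻⁷ − 6.189×10⁻⁸) = 8.789×10⁷ m²/s².
v = 9375 m/s = 9.375 km/s.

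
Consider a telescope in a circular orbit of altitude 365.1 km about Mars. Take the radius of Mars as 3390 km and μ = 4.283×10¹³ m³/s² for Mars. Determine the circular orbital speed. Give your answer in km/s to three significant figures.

r = 3390 + 365.1 = 3755.1 km = 3.7551×10⁶ m.
For a circular orbit v = √(μ/r) = √(4.283×10¹³ / 3.755×10⁶) = √(1.141×10⁷) = 3377 m/s.
That is 3.377 km/s.

v ≈ 3.38 km/s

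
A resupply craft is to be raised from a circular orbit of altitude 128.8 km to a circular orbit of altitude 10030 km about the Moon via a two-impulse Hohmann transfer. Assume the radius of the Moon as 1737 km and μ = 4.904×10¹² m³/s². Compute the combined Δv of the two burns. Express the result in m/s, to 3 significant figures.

r₁ = 1737 + 128.8 = 1865.8 km = 1.8658×10⁶ m.
r₂ = 1737 + 10030 = 11767 km = 1.1767×10⁷ m.
Transfer ellipse a_t = (r₁ + r₂)/2 = 6.816×10⁶ m.
At r₁: circular v_c1 = √(μ/r₁) = 1621 m/s; transfer-perilune v_p = √[μ(2/r₁ − 1/a_t)] = 2130 m/s.
Δv₁ = v_p − v_c1 = 508.9 m/s.
At r₂: circular v_c2 = √(μ/r₂) = 645.6 m/s; transfer-apolune v_a = √[μ(2/r₂ − 1/a_t)] = 337.8 m/s.
Δv₂ = v_c2 − v_a = 307.8 m/s.
Total Δv = Δv₁ + Δv₂ = 816.7 m/s.

Δv_total ≈ 817 m/s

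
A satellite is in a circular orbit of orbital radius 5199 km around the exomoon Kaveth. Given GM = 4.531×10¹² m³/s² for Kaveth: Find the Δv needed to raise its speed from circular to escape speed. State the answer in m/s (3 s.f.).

Δv ≈ 387 m/s

r = 5199 km = 5.199×10⁶ m.
Circular speed v_c = √(μ/r) = 933.5 m/s.
Escape speed v_esc = √(2μ/r) = √2 × v_c = 1320 m/s.
Δv = v_esc − v_c = 386.7 m/s.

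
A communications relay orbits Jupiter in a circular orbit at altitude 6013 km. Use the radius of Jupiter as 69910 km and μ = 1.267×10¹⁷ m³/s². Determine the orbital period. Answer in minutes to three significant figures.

T ≈ 195 minutes

r = 69910 + 6013 = 75923 km = 7.5923×10⁷ m.
Kepler's third law: T = 2π√(r³/μ) = 2π√((7.592×10⁷)³ / 1.267×10¹⁷).
r³/μ = 3.454×10⁶ s², so T = 2π × 1.859×10³ = 1.168×10⁴ s.
Converting: 1.168×10⁴ s ÷ 60.00 = 194.6 minutes.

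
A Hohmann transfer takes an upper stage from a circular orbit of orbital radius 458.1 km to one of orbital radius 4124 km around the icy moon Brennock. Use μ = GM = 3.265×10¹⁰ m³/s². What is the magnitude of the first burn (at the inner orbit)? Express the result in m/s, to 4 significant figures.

Δv ≈ 91.21 m/s

r₁ = 458.1 km = 4.581×10⁵ m.
r₂ = 4124 km = 4.124×10⁶ m.
Transfer ellipse a_t = (r₁ + r₂)/2 = 2.291×10⁶ m.
At r₁: circular v_c1 = √(μ/r₁) = 267.0 m/s; transfer-periapsis v_p = √[μ(2/r₁ − 1/a_t)] = 358.2 m/s.
Δv₁ = v_p − v_c1 = 91.21 m/s.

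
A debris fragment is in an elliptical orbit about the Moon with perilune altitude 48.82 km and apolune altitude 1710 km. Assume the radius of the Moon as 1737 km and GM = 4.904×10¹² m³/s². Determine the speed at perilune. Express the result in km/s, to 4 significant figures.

r_p = 1737 + 48.82 = 1785.8 km = 1.7858×10⁶ m.
r_a = 1737 + 1710 = 3447.0 km = 3.4470×10⁶ m.
Semi-major axis a = (r_p + r_a)/2 = 2616.4 km = 2.616×10⁶ m.
Vis-viva: v² = μ(2/r − 1/a) = 4.904×10¹² × (1.120×10⁻⁶ − 3.822×10⁻⁷) = 3.618×10⁶ m²/s².
v = 1902 m/s = 1.902 km/s.

v ≈ 1.902 km/s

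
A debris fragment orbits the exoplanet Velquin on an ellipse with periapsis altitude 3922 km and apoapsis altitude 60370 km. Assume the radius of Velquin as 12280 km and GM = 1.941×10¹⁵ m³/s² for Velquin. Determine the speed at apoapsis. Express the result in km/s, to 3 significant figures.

v ≈ 3.12 km/s

r_p = 12280 + 3922 = 16202 km = 1.6202×10⁷ m.
r_a = 12280 + 60370 = 72650 km = 7.2650×10⁷ m.
Semi-major axis a = (r_p + r_a)/2 = 44426 km = 4.443×10⁷ m.
Vis-viva: v² = μ(2/r − 1/a) = 1.941×10¹⁵ × (2.753×10⁻⁸ − 2.251×10⁻⁸) = 9.744×10⁶ m²/s².
v = 3121 m/s = 3.121 km/s.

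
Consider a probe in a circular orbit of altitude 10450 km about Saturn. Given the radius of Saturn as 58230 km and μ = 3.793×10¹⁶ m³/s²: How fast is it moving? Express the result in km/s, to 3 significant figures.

r = 58230 + 10450 = 68680 km = 6.8680×10⁷ m.
For a circular orbit v = √(μ/r) = √(3.793×10¹⁶ / 6.868×10⁷) = √(5.523×10⁸) = 23500 m/s.
That is 23.50 km/s.

v ≈ 23.5 km/s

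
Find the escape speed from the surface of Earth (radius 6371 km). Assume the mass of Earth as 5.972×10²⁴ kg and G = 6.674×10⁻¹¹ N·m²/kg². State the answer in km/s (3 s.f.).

μ = GM = 6.674×10⁻¹¹ × 5.972×10²⁴ = 3.986×10¹⁴ m³/s².
r = R = 6.371×10⁶ m.
Escape speed v_esc = √(2μ/r) = √(2 × 3.986×10¹⁴ / 6.371×10⁶) = √(1.251×10⁸) = 11190 m/s.
= 11.19 km/s.

v_esc ≈ 11.2 km/s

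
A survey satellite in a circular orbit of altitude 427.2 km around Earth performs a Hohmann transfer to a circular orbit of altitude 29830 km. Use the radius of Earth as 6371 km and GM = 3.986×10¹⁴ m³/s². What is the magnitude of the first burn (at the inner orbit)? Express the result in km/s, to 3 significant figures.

Δv ≈ 2.28 km/s

r₁ = 6371 + 427.2 = 6798.2 km = 6.7982×10⁶ m.
r₂ = 6371 + 29830 = 36201 km = 3.6201×10⁷ m.
Transfer ellipse a_t = (r₁ + r₂)/2 = 2.150×10⁷ m.
At r₁: circular v_c1 = √(μ/r₁) = 7657 m/s; transfer-perigee v_p = √[μ(2/r₁ − 1/a_t)] = 9936 m/s.
Δv₁ = v_p − v_c1 = 2279 m/s.
= 2.279 km/s.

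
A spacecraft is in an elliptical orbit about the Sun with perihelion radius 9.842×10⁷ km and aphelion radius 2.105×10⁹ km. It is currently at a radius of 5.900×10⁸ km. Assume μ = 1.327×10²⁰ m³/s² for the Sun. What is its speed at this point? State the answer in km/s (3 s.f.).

Semi-major axis a = (r_p + r_a)/2 = 1.1017×10⁹ km = 1.102×10¹² m.
Vis-viva: v² = μ(2/r − 1/a) = 1.327×10²⁰ × (3.390×10⁻¹² − 9.077×10⁻¹³) = 3.294×10⁸ m²/s².
v = 18150 m/s = 18.15 km/s.

v ≈ 18.1 km/s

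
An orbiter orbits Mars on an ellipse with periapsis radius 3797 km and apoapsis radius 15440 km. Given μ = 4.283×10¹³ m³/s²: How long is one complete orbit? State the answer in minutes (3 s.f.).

Semi-major axis a = (r_p + r_a)/2 = (3797.0 + 15440)/2 = 9618.5 km = 9.618×10⁶ m.
By Kepler's third law T = 2π√(a³/μ) = 2π × 4.558×10³ = 2.864×10⁴ s.
= 477.3 minutes.

T ≈ 477 minutes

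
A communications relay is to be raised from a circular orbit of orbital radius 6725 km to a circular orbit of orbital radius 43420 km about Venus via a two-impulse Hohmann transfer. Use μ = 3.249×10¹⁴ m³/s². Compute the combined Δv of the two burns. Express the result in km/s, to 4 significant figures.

r₁ = 6725 km = 6.725×10⁶ m.
r₂ = 43420 km = 4.342×10⁷ m.
Transfer ellipse a_t = (r₁ + r₂)/2 = 2.507×10⁷ m.
At r₁: circular v_c1 = √(μ/r₁) = 6951 m/s; transfer-periapsis v_p = √[μ(2/r₁ − 1/a_t)] = 9147 m/s.
Δv₁ = v_p − v_c1 = 2196 m/s.
At r₂: circular v_c2 = √(μ/r₂) = 2735 m/s; transfer-apoapsis v_a = √[μ(2/r₂ − 1/a_t)] = 1417 m/s.
Δv₂ = v_c2 − v_a = 1319 m/s.
Total Δv = Δv₁ + Δv₂ = 3515 m/s = 3.515 km/s.

Δv_total ≈ 3.515 km/s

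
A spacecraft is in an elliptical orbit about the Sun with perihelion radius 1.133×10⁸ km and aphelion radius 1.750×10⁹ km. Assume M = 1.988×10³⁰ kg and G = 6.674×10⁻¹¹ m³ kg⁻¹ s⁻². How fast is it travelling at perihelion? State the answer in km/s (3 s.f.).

v ≈ 46.9 km/s

μ = GM = 6.674×10⁻¹¹ × 1.988×10³⁰ = 1.327×10²⁰ m³/s².
Semi-major axis a = (r_p + r_a)/2 = 9.3165×10⁸ km = 9.316×10¹¹ m.
Vis-viva: v² = μ(2/r − 1/a) = 1.327×10²⁰ × (1.765×10⁻¹¹ − 1.073×10⁻¹²) = 2.200×10⁹ m²/s².
v = 46900 m/s = 46.90 km/s.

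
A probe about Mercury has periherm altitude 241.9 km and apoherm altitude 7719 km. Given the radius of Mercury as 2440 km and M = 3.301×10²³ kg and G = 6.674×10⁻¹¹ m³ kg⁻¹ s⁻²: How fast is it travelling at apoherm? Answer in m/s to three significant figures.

μ = GM = 6.674×10⁻¹¹ × 3.301×10²³ = 2.203×10¹³ m³/s².
r_p = 2440 + 241.9 = 2681.9 km = 2.6819×10⁶ m.
r_a = 2440 + 7719 = 10159 km = 1.0159×10⁷ m.
Semi-major axis a = (r_p + r_a)/2 = 6420.4 km = 6.420×10⁶ m.
Vis-viva: v² = μ(2/r − 1/a) = 2.203×10¹³ × (1.969×10⁻⁷ − 1.558×10⁻⁷) = 9.059×10⁵ m²/s².
v = 951.8 m/s.

v ≈ 952 m/s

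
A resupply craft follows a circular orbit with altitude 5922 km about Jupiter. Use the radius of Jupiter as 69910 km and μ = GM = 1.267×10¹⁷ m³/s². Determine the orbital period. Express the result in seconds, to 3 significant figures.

r = 69910 + 5922 = 75832 km = 7.5832×10⁷ m.
Kepler's third law: T = 2π√(r³/μ) = 2π√((7.583×10⁷)³ / 1.267×10¹⁷).
r³/μ = 3.442×10⁶ s², so T = 2π × 1.855×10³ = 1.166×10⁴ s.

T ≈ 11700 seconds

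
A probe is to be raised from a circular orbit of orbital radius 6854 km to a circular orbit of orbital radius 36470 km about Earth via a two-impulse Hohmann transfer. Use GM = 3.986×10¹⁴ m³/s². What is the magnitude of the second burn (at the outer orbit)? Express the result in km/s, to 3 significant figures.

Δv ≈ 1.45 km/s

r₁ = 6854 km = 6.854×10⁶ m.
r₂ = 36470 km = 3.647×10⁷ m.
Transfer ellipse a_t = (r₁ + r₂)/2 = 2.166×10⁷ m.
At r₁: circular v_c1 = √(μ/r₁) = 7626 m/s; transfer-perigee v_p = √[μ(2/r₁ − 1/a_t)] = 9895 m/s.
At r₂: circular v_c2 = √(μ/r₂) = 3306 m/s; transfer-apogee v_a = √[μ(2/r₂ − 1/a_t)] = 1860 m/s.
Δv₂ = v_c2 − v_a = 1446 m/s.
= 1.446 km/s.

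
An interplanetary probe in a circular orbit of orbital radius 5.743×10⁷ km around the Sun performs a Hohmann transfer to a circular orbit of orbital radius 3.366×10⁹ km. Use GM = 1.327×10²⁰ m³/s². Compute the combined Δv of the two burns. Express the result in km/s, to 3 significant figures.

Δv_total ≈ 24.5 km/s

r₁ = 5.743×10⁷ km = 5.743×10¹⁰ m.
r₂ = 3.366×10⁹ km = 3.366×10¹² m.
Transfer ellipse a_t = (r₁ + r₂)/2 = 1.712×10¹² m.
At r₁: circular v_c1 = √(μ/r₁) = 48070 m/s; transfer-perihelion v_p = √[μ(2/r₁ − 1/a_t)] = 67410 m/s.
Δv₁ = v_p − v_c1 = 19340 m/s.
At r₂: circular v_c2 = √(μ/r₂) = 6279 m/s; transfer-aphelion v_a = √[μ(2/r₂ − 1/a_t)] = 1150 m/s.
Δv₂ = v_c2 − v_a = 5129 m/s.
Total Δv = Δv₁ + Δv₂ = 24470 m/s = 24.47 km/s.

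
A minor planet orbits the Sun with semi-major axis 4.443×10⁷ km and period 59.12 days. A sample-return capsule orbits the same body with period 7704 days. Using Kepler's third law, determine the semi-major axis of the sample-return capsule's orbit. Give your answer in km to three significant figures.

a₂ ≈ 1.14×10⁹ km

Kepler's third law: a³ ∝ T², so a₂ = a₁ (T₂/T₁)^(2/3).
T₂/T₁ = 130.3, (T₂/T₁)^(2/3) = 25.70.
a₂ = 4.443×10⁷ × 25.70 = 1.142×10⁹ km.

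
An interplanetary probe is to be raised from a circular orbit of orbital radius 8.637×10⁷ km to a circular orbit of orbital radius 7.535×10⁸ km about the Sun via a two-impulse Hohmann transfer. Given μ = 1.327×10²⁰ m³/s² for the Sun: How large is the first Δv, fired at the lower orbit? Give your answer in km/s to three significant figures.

r₁ = 8.637×10⁷ km = 8.637×10¹⁰ m.
r₂ = 7.535×10⁸ km = 7.535×10¹¹ m.
Transfer ellipse a_t = (r₁ + r₂)/2 = 4.199×10¹¹ m.
At r₁: circular v_c1 = √(μ/r₁) = 39200 m/s; transfer-perihelion v_p = √[μ(2/r₁ − 1/a_t)] = 52510 m/s.
Δv₁ = v_p − v_c1 = 13310 m/s.
= 13.31 km/s.

Δv ≈ 13.3 km/s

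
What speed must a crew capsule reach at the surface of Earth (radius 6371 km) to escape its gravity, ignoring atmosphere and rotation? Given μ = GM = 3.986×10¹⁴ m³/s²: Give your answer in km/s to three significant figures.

v_esc ≈ 11.2 km/s

r = R = 6.371×10⁶ m.
Escape speed v_esc = √(2μ/r) = √(2 × 3.986×10¹⁴ / 6.371×10⁶) = √(1.251×10⁸) = 11190 m/s.
= 11.19 km/s.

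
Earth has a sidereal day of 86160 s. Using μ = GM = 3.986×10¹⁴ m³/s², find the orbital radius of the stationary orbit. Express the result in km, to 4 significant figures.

r_sync ≈ 42160 km

A synchronous orbit has period T, so by Kepler's third law a = (μT²/4π²)^(1/3).
μT²/4π² = 3.986×10¹⁴ × (8.616×10⁴)² / 39.48 = 7.495×10²² m³.
a = 4.216×10⁷ m = 42163 km.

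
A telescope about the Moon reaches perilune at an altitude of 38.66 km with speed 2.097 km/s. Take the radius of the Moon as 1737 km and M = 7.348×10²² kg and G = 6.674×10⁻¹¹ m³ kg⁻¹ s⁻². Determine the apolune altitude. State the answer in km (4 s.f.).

μ = GM = 6.674×10⁻¹¹ × 7.348×10²² = 4.904×10¹² m³/s².
r_p = 1737 + 38.66 = 1775.7 km = 1.776×10⁶ m.
Specific energy ε = v²/2 − μ/r = -5.631×10⁵ J/kg, so a = −μ/(2ε) = 4.354×10⁶ m.
The apsides satisfy r_p + r_a = 2a, so the apolune radius is 2a − r_p = 6.933×10⁶ m = 6933.1 km.
Apolune altitude = 6933.1 − 1737 = 5196.1 km.

apolune altitude ≈ 5196 km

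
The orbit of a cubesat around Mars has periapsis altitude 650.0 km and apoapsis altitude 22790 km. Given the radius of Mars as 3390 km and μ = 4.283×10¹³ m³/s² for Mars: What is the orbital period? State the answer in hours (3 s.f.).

T ≈ 15.7 hours

r_p = 3390 + 650.0 = 4040.0 km = 4.0400×10⁶ m.
r_a = 3390 + 22790 = 26180 km = 2.6180×10⁷ m.
Semi-major axis a = (r_p + r_a)/2 = (4040.0 + 26180)/2 = 15110 km = 1.511×10⁷ m.
By Kepler's third law T = 2π√(a³/μ) = 2π × 8.975×10³ = 5.639×10⁴ s.
= 15.66 hours.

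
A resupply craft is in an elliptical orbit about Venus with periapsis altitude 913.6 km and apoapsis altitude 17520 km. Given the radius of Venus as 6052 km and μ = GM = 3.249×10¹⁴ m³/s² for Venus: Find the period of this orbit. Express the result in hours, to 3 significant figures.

r_p = 6052 + 913.6 = 6965.6 km = 6.9656×10⁶ m.
r_a = 6052 + 17520 = 23572 km = 2.3572×10⁷ m.
Semi-major axis a = (r_p + r_a)/2 = (6965.6 + 23572)/2 = 15269 km = 1.527×10⁷ m.
By Kepler's third law T = 2π√(a³/μ) = 2π × 3.310×10³ = 2.080×10⁴ s.
= 5.777 hours.

T ≈ 5.78 hours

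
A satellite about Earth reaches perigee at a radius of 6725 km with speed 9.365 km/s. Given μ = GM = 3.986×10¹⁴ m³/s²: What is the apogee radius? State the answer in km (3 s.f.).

r_p = 6.725×10⁶ m.
Specific energy ε = v²/2 − μ/r = -1.542×10⁷ J/kg, so a = −μ/(2ε) = 1.292×10⁷ m.
The apsides satisfy r_p + r_a = 2a, so the apogee radius is 2a − r_p = 1.912×10⁷ m = 19125 km.

apogee radius ≈ 19100 km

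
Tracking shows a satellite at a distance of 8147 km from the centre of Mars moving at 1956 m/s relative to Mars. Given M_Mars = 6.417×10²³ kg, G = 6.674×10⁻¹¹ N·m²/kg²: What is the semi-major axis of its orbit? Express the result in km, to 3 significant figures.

μ = GM = 6.674×10⁻¹¹ × 6.417×10²³ = 4.283×10¹³ m³/s².
r = 8.147×10⁶ m.
Specific orbital energy ε = v²/2 − μ/r = (1956)²/2 − 4.283×10¹³/8.147×10⁶ = -3.344×10⁶ J/kg.
Since ε = −μ/(2a), a = −μ/(2ε) = 6.404×10⁶ m = 6403.9 km.

a ≈ 6400 km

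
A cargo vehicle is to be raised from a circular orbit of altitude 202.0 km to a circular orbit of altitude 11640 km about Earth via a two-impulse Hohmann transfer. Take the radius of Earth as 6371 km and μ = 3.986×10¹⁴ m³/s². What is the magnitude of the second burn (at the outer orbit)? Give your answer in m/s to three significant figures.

r₁ = 6371 + 202.0 = 6573.0 km = 6.5730×10⁶ m.
r₂ = 6371 + 11640 = 18011 km = 1.8011×10⁷ m.
Transfer ellipse a_t = (r₁ + r₂)/2 = 1.229×10⁷ m.
At r₁: circular v_c1 = √(μ/r₁) = 7787 m/s; transfer-perigee v_p = √[μ(2/r₁ − 1/a_t)] = 9426 m/s.
At r₂: circular v_c2 = √(μ/r₂) = 4704 m/s; transfer-apogee v_a = √[μ(2/r₂ − 1/a_t)] = 3440 m/s.
Δv₂ = v_c2 − v_a = 1264 m/s.

Δv ≈ 1260 m/s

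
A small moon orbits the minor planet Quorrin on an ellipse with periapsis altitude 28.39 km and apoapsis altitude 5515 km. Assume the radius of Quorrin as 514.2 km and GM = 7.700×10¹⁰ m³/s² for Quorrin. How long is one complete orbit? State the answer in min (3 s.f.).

T ≈ 2250 min

r_p = 514.2 + 28.39 = 542.59 km = 5.4259×10⁵ m.
r_a = 514.2 + 5515 = 6029.2 km = 6.0292×10⁶ m.
Semi-major axis a = (r_p + r_a)/2 = (542.59 + 6029.2)/2 = 3285.9 km = 3.286×10⁶ m.
By Kepler's third law T = 2π√(a³/μ) = 2π × 2.147×10⁴ = 1.349×10⁵ s.
= 2248 min.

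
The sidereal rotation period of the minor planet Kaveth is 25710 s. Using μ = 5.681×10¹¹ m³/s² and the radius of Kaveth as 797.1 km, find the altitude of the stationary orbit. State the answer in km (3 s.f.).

A synchronous orbit has period T, so by Kepler's third law a = (μT²/4π²)^(1/3).
μT²/4π² = 5.681×10¹¹ × (2.571×10⁴)² / 39.48 = 9.512×10¹⁸ m³.
a = 2.119×10⁶ m = 2118.8 km.
Altitude h = a − R = 2118.8 − 797.1 = 1321.7 km.

h_sync ≈ 1320 km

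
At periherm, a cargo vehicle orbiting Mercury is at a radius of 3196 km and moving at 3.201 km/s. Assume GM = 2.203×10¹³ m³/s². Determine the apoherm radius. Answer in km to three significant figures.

apoherm radius ≈ 9250 km

r_p = 3.196×10⁶ m.
Specific energy ε = v²/2 − μ/r = -1.770×10⁶ J/kg, so a = −μ/(2ε) = 6.224×10⁶ m.
The apsides satisfy r_p + r_a = 2a, so the apoherm radius is 2a − r_p = 9.252×10⁶ m = 9251.8 km.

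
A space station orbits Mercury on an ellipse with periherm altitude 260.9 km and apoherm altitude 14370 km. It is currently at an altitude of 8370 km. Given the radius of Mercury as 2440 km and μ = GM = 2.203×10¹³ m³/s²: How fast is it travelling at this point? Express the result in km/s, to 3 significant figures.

r_p = 2440 + 260.9 = 2700.9 km = 2.7009×10⁶ m.
r_a = 2440 + 14370 = 16810 km = 1.6810×10⁷ m.
r = 2440 + 8370 = 10810 km = 1.081×10⁷ m.
Semi-major axis a = (r_p + r_a)/2 = 9755.5 km = 9.755×10⁶ m.
Vis-viva: v² = μ(2/r − 1/a) = 2.203×10¹³ × (1.850×10⁻⁷ − 1.025×10⁻⁷) = 1.818×10⁶ m²/s².
v = 1348 m/s = 1.348 km/s.

v ≈ 1.35 km/s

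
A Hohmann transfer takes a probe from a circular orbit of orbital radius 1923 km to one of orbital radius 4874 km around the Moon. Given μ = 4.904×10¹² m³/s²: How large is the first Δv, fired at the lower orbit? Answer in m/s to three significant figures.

r₁ = 1923 km = 1.923×10⁶ m.
r₂ = 4874 km = 4.874×10⁶ m.
Transfer ellipse a_t = (r₁ + r₂)/2 = 3.398×10⁶ m.
At r₁: circular v_c1 = √(μ/r₁) = 1597 m/s; transfer-perilune v_p = √[μ(2/r₁ − 1/a_t)] = 1912 m/s.
Δv₁ = v_p − v_c1 = 315.5 m/s.

Δv ≈ 315 m/s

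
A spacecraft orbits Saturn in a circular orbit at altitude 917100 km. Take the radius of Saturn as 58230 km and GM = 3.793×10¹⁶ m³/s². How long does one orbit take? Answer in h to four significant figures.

T ≈ 273.0 h

r = 58230 + 917100 = 975330 km = 9.7533×10⁸ m.
Kepler's third law: T = 2π√(r³/μ) = 2π√((9.753×10⁸)³ / 3.793×10¹⁶).
r³/μ = 2.446×10¹⁰ s², so T = 2π × 1.564×10⁵ = 9.827×10⁵ s.
Converting: 9.827×10⁵ s ÷ 3600 = 273.0 h.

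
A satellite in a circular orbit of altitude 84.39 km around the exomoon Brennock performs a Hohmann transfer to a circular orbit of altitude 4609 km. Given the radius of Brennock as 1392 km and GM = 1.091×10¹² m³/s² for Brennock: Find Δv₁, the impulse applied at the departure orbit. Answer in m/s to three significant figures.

r₁ = 1392 + 84.39 = 1476.4 km = 1.4764×10⁶ m.
r₂ = 1392 + 4609 = 6001.0 km = 6.0010×10⁶ m.
Transfer ellipse a_t = (r₁ + r₂)/2 = 3.739×10⁶ m.
At r₁: circular v_c1 = √(μ/r₁) = 859.6 m/s; transfer-periapsis v_p = √[μ(2/r₁ − 1/a_t)] = 1089 m/s.
Δv₁ = v_p − v_c1 = 229.5 m/s.

Δv ≈ 229 m/s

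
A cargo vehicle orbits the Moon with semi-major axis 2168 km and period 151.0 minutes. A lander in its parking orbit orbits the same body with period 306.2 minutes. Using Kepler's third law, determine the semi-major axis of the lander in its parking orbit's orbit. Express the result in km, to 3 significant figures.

Kepler's third law: a³ ∝ T², so a₂ = a₁ (T₂/T₁)^(2/3).
T₂/T₁ = 2.028, (T₂/T₁)^(2/3) = 1.602.
a₂ = 2168 × 1.602 = 3473 km.

a₂ ≈ 3470 km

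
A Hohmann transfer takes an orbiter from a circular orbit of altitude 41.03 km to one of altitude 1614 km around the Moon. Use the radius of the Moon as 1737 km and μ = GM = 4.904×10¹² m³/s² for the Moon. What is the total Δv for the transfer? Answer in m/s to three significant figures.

Δv_total ≈ 440 m/s

r₁ = 1737 + 41.03 = 1778.0 km = 1.7780×10⁶ m.
r₂ = 1737 + 1614 = 3351.0 km = 3.3510×10⁶ m.
Transfer ellipse a_t = (r₁ + r₂)/2 = 2.565×10⁶ m.
At r₁: circular v_c1 = √(μ/r₁) = 1661 m/s; transfer-perilune v_p = √[μ(2/r₁ − 1/a_t)] = 1898 m/s.
Δv₁ = v_p − v_c1 = 237.7 m/s.
At r₂: circular v_c2 = √(μ/r₂) = 1210 m/s; transfer-apolune v_a = √[μ(2/r₂ − 1/a_t)] = 1007 m/s.
Δv₂ = v_c2 − v_a = 202.4 m/s.
Total Δv = Δv₁ + Δv₂ = 440.1 m/s.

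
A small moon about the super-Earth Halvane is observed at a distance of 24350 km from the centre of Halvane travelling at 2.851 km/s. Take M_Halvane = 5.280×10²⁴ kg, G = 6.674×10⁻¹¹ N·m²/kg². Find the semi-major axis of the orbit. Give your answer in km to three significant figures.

μ = GM = 6.674×10⁻¹¹ × 5.280×10²⁴ = 3.524×10¹⁴ m³/s².
r = 2.435×10⁷ m.
Specific orbital energy ε = v²/2 − μ/r = (2851)²/2 − 3.524×10¹⁴/2.435×10⁷ = -1.041×10⁷ J/kg.
Since ε = −μ/(2a), a = −μ/(2ε) = 1.693×10⁷ m = 16929 km.

a ≈ 16900 km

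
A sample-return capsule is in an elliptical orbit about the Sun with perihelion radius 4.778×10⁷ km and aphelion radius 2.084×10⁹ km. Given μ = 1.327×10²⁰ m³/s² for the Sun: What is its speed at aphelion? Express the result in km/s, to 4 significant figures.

v ≈ 1.689 km/s

Semi-major axis a = (r_p + r_a)/2 = 1.0659×10⁹ km = 1.066×10¹² m.
Vis-viva: v² = μ(2/r − 1/a) = 1.327×10²⁰ × (9.597×10⁻¹³ − 9.382×10⁻¹³) = 2.854×10⁶ m²/s².
v = 1689 m/s = 1.689 km/s.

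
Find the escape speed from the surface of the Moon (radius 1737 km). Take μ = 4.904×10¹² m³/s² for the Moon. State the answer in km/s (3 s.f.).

v_esc ≈ 2.38 km/s

r = R = 1.737×10⁶ m.
Escape speed v_esc = √(2μ/r) = √(2 × 4.904×10¹² / 1.737×10⁶) = √(5.647×10⁶) = 2376 m/s.
= 2.376 km/s.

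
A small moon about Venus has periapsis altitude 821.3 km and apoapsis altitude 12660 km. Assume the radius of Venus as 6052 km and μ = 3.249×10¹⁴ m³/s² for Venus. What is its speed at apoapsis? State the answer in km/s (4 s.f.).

v ≈ 3.054 km/s

r_p = 6052 + 821.3 = 6873.3 km = 6.8733×10⁶ m.
r_a = 6052 + 12660 = 18712 km = 1.8712×10⁷ m.
Semi-major axis a = (r_p + r_a)/2 = 12793 km = 1.279×10⁷ m.
Vis-viva: v² = μ(2/r − 1/a) = 3.249×10¹⁴ × (1.069×10⁻⁷ − 7.817×10⁻⁸) = 9.329×10⁶ m²/s².
v = 3054 m/s = 3.054 km/s.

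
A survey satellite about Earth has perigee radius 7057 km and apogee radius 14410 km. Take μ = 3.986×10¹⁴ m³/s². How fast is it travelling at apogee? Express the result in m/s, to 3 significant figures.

Semi-major axis a = (r_p + r_a)/2 = 10734 km = 1.073×10⁷ m.
Vis-viva: v² = μ(2/r − 1/a) = 3.986×10¹⁴ × (1.388×10⁻⁷ − 9.317×10⁻⁸) = 1.819×10⁷ m²/s².
v = 4265 m/s.

v ≈ 4260 m/s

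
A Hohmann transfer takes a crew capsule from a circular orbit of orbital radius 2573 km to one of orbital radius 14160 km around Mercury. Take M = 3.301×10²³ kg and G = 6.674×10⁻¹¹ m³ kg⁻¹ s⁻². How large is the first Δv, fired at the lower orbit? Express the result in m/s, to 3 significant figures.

Δv ≈ 881 m/s

μ = GM = 6.674×10⁻¹¹ × 3.301×10²³ = 2.203×10¹³ m³/s².
r₁ = 2573 km = 2.573×10⁶ m.
r₂ = 14160 km = 1.416×10⁷ m.
Transfer ellipse a_t = (r₁ + r₂)/2 = 8.366×10⁶ m.
At r₁: circular v_c1 = √(μ/r₁) = 2926 m/s; transfer-periherm v_p = √[μ(2/r₁ − 1/a_t)] = 3807 m/s.
Δv₁ = v_p − v_c1 = 880.6 m/s.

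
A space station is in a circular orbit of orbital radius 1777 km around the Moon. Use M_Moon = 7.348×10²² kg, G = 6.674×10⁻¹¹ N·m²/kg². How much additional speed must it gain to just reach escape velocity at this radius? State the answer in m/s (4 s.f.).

μ = GM = 6.674×10⁻¹¹ × 7.348×10²² = 4.904×10¹² m³/s².
r = 1777 km = 1.777×10⁶ m.
Circular speed v_c = √(μ/r) = 1661 m/s.
Escape speed v_esc = √(2μ/r) = √2 × v_c = 2349 m/s.
Δv = v_esc − v_c = 688.1 m/s.

Δv ≈ 688.1 m/s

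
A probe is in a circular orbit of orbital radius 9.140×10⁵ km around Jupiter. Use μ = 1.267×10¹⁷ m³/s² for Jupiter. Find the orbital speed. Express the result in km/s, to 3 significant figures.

v ≈ 11.8 km/s

r = 9.140×10⁵ km = 9.140×10⁸ m.
For a circular orbit v = √(μ/r) = √(1.267×10¹⁷ / 9.140×10⁸) = √(1.386×10⁸) = 11770 m/s.
That is 11.77 km/s.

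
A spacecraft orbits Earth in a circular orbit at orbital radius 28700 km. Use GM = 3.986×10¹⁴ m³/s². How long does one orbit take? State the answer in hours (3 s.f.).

r = 28700 km = 2.870×10⁷ m.
Kepler's third law: T = 2π√(r³/μ) = 2π√((2.870×10⁷)³ / 3.986×10¹⁴).
r³/μ = 5.931×10⁷ s², so T = 2π × 7.701×10³ = 4.839×10⁴ s.
Converting: 4.839×10⁴ s ÷ 3600 = 13.44 hours.

T ≈ 13.4 hours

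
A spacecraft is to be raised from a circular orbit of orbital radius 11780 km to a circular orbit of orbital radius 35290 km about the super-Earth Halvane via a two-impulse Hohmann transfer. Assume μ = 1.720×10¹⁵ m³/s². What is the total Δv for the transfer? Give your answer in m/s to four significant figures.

Δv_total ≈ 4755 m/s

r₁ = 11780 km = 1.178×10⁷ m.
r₂ = 35290 km = 3.529×10⁷ m.
Transfer ellipse a_t = (r₁ + r₂)/2 = 2.354×10⁷ m.
At r₁: circular v_c1 = √(μ/r₁) = 12080 m/s; transfer-periapsis v_p = √[μ(2/r₁ − 1/a_t)] = 14800 m/s.
Δv₁ = v_p − v_c1 = 2713 m/s.
At r₂: circular v_c2 = √(μ/r₂) = 6981 m/s; transfer-apoapsis v_a = √[μ(2/r₂ − 1/a_t)] = 4939 m/s.
Δv₂ = v_c2 − v_a = 2042 m/s.
Total Δv = Δv₁ + Δv₂ = 4755 m/s.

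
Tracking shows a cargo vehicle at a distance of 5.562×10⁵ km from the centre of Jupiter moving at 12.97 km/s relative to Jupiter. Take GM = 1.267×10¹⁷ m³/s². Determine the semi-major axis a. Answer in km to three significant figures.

a ≈ 4.41×10⁵ km

r = 5.562×10⁸ m.
Specific orbital energy ε = v²/2 − μ/r = (12970)²/2 − 1.267×10¹⁷/5.562×10⁸ = -1.437×10⁸ J/kg.
Since ε = −μ/(2a), a = −μ/(2ε) = 4.409×10⁸ m = 4.4089×10⁵ km.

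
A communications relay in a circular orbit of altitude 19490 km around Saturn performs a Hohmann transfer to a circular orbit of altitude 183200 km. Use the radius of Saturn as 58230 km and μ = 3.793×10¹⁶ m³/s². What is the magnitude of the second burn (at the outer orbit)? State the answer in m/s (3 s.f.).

Δv ≈ 3790 m/s

r₁ = 58230 + 19490 = 77720 km = 7.7720×10⁷ m.
r₂ = 58230 + 183200 = 241430 km = 2.4143×10⁸ m.
Transfer ellipse a_t = (r₁ + r₂)/2 = 1.596×10⁸ m.
At r₁: circular v_c1 = √(μ/r₁) = 22090 m/s; transfer-perikrone v_p = √[μ(2/r₁ − 1/a_t)] = 27170 m/s.
At r₂: circular v_c2 = √(μ/r₂) = 12530 m/s; transfer-apokrone v_a = √[μ(2/r₂ − 1/a_t)] = 8747 m/s.
Δv₂ = v_c2 − v_a = 3787 m/s.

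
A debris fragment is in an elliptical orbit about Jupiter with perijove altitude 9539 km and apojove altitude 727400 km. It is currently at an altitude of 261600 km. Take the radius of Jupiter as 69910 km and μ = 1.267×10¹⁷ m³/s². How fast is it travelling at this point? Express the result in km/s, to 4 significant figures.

r_p = 69910 + 9539 = 79449 km = 7.9449×10⁷ m.
r_a = 69910 + 727400 = 797310 km = 7.9731×10⁸ m.
r = 69910 + 261600 = 3.3151×10⁵ km = 3.315×10⁸ m.
Semi-major axis a = (r_p + r_a)/2 = 4.3838×10⁵ km = 4.384×10⁸ m.
Vis-viva: v² = μ(2/r − 1/a) = 1.267×10¹⁷ × (6.033×10⁻⁹ − 2.281×10⁻⁹) = 4.754×10⁸ m²/s².
v = 21800 m/s = 21.80 km/s.

v ≈ 21.80 km/s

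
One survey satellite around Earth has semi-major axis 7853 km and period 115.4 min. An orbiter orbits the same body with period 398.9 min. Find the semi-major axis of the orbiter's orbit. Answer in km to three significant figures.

a₂ ≈ 18000 km

Kepler's third law: a³ ∝ T², so a₂ = a₁ (T₂/T₁)^(2/3).
T₂/T₁ = 3.457, (T₂/T₁)^(2/3) = 2.286.
a₂ = 7853 × 2.286 = 17950 km.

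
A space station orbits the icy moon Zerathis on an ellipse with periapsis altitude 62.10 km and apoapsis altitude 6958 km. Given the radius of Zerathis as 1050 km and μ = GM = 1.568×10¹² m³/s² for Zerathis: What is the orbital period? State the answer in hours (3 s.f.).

r_p = 1050 + 62.10 = 1112.1 km = 1.1121×10⁶ m.
r_a = 1050 + 6958 = 8008.0 km = 8.0080×10⁶ m.
Semi-major axis a = (r_p + r_a)/2 = (1112.1 + 8008.0)/2 = 4560.1 km = 4.560×10⁶ m.
By Kepler's third law T = 2π√(a³/μ) = 2π × 7.776×10³ = 4.886×10⁴ s.
= 13.57 hours.

T ≈ 13.6 hours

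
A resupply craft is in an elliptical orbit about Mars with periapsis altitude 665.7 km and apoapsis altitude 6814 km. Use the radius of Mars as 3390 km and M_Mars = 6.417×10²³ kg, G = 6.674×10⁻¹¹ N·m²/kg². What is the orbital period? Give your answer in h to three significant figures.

T ≈ 5.08 h

μ = GM = 6.674×10⁻¹¹ × 6.417×10²³ = 4.283×10¹³ m³/s².
r_p = 3390 + 665.7 = 4055.7 km = 4.0557×10⁶ m.
r_a = 3390 + 6814 = 10204 km = 1.0204×10⁷ m.
Semi-major axis a = (r_p + r_a)/2 = (4055.7 + 10204)/2 = 7129.9 km = 7.130×10⁶ m.
By Kepler's third law T = 2π√(a³/μ) = 2π × 2.909×10³ = 1.828×10⁴ s.
= 5.077 h.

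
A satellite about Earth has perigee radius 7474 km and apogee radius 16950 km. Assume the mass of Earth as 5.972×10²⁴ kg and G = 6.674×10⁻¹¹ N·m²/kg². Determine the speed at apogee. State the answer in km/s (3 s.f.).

v ≈ 3.79 km/s

μ = GM = 6.674×10⁻¹¹ × 5.972×10²⁴ = 3.986×10¹⁴ m³/s².
Semi-major axis a = (r_p + r_a)/2 = 12212 km = 1.221×10⁷ m.
Vis-viva: v² = μ(2/r − 1/a) = 3.986×10¹⁴ × (1.180×10⁻⁷ − 8.189×10⁻⁸) = 1.439×10⁷ m²/s².
v = 3794 m/s = 3.794 km/s.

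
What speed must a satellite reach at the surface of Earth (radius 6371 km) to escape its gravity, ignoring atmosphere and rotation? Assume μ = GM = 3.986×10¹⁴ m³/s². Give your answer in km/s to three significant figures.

r = R = 6.371×10⁶ m.
Escape speed v_esc = √(2μ/r) = √(2 × 3.986×10¹⁴ / 6.371×10⁶) = √(1.251×10⁸) = 11190 m/s.
= 11.19 km/s.

v_esc ≈ 11.2 km/s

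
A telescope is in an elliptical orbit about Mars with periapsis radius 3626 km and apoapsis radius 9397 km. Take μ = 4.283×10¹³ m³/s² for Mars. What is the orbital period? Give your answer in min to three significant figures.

T ≈ 266 min

Semi-major axis a = (r_p + r_a)/2 = (3626.0 + 9397.0)/2 = 6511.5 km = 6.512×10⁶ m.
By Kepler's third law T = 2π√(a³/μ) = 2π × 2.539×10³ = 1.595×10⁴ s.
= 265.9 min.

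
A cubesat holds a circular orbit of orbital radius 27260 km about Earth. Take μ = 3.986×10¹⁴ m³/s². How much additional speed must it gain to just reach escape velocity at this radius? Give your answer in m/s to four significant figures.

r = 27260 km = 2.726×10⁷ m.
Circular speed v_c = √(μ/r) = 3824 m/s.
Escape speed v_esc = √(2μ/r) = √2 × v_c = 5408 m/s.
Δv = v_esc − v_c = 1584 m/s.

Δv ≈ 1584 m/s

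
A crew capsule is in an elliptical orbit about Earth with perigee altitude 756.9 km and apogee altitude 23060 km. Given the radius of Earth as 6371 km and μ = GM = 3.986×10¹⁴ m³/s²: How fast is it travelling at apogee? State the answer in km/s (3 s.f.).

v ≈ 2.30 km/s

r_p = 6371 + 756.9 = 7127.9 km = 7.1279×10⁶ m.
r_a = 6371 + 23060 = 29431 km = 2.9431×10⁷ m.
Semi-major axis a = (r_p + r_a)/2 = 18279 km = 1.828×10⁷ m.
Vis-viva: v² = μ(2/r − 1/a) = 3.986×10¹⁴ × (6.796×10⁻⁸ − 5.471×10⁻⁸) = 5.281×10⁶ m²/s².
v = 2298 m/s = 2.298 km/s.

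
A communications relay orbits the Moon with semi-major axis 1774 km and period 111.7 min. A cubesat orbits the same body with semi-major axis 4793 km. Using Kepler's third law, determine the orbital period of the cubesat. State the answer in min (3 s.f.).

T₂ ≈ 496 min

Kepler's third law: T² ∝ a³, so T₂ = T₁ (a₂/a₁)^(3/2).
a₂/a₁ = 2.702, (a₂/a₁)^(3/2) = 4.441.
T₂ = 111.7 × 4.441 = 496.1 min.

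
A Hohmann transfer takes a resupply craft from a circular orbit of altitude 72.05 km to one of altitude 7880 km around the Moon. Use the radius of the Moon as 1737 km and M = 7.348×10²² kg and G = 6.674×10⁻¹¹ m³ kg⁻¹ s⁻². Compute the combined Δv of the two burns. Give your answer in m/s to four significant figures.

Δv_total ≈ 802.0 m/s

μ = GM = 6.674×10⁻¹¹ × 7.348×10²² = 4.904×10¹² m³/s².
r₁ = 1737 + 72.05 = 1809.0 km = 1.8090×10⁶ m.
r₂ = 1737 + 7880 = 9617.0 km = 9.6170×10⁶ m.
Transfer ellipse a_t = (r₁ + r₂)/2 = 5.713×10⁶ m.
At r₁: circular v_c1 = √(μ/r₁) = 1646 m/s; transfer-perilune v_p = √[μ(2/r₁ − 1/a_t)] = 2136 m/s.
Δv₁ = v_p − v_c1 = 489.7 m/s.
At r₂: circular v_c2 = √(μ/r₂) = 714.1 m/s; transfer-apolune v_a = √[μ(2/r₂ − 1/a_t)] = 401.8 m/s.
Δv₂ = v_c2 − v_a = 312.3 m/s.
Total Δv = Δv₁ + Δv₂ = 802.0 m/s.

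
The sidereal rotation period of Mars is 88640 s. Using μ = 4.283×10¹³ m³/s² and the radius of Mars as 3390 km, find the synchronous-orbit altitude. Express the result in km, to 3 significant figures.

A synchronous orbit has period T, so by Kepler's third law a = (μT²/4π²)^(1/3).
μT²/4π² = 4.283×10¹³ × (8.864×10⁴)² / 39.48 = 8.524×10²¹ m³.
a = 2.043×10⁷ m = 20428 km.
Altitude h = a − R = 20428 − 3390 = 17038 km.

h_sync ≈ 17000 km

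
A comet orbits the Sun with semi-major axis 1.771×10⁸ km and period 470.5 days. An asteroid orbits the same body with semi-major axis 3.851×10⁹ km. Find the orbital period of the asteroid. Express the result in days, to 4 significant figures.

Kepler's third law: T² ∝ a³, so T₂ = T₁ (a₂/a₁)^(3/2).
a₂/a₁ = 21.74, (a₂/a₁)^(3/2) = 101.4.
T₂ = 470.5 × 101.4 = 47710 days.

T₂ ≈ 47710 days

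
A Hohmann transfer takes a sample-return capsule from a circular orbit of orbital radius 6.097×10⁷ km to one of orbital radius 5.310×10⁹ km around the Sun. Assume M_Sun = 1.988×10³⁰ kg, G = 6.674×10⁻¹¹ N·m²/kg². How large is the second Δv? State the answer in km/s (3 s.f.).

μ = GM = 6.674×10⁻¹¹ × 1.988×10³⁰ = 1.327×10²⁰ m³/s².
r₁ = 6.097×10⁷ km = 6.097×10¹⁰ m.
r₂ = 5.310×10⁹ km = 5.310×10¹² m.
Transfer ellipse a_t = (r₁ + r₂)/2 = 2.685×10¹² m.
At r₁: circular v_c1 = √(μ/r₁) = 46650 m/s; transfer-perihelion v_p = √[μ(2/r₁ − 1/a_t)] = 65600 m/s.
At r₂: circular v_c2 = √(μ/r₂) = 4999 m/s; transfer-aphelion v_a = √[μ(2/r₂ − 1/a_t)] = 753.2 m/s.
Δv₂ = v_c2 − v_a = 4245 m/s.
= 4.245 km/s.

Δv ≈ 4.25 km/s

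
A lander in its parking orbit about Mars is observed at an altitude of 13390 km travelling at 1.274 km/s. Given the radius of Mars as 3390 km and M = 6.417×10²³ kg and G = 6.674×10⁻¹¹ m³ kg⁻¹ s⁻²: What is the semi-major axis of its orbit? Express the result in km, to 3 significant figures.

a ≈ 12300 km

μ = GM = 6.674×10⁻¹¹ × 6.417×10²³ = 4.283×10¹³ m³/s².
r = 3390 + 13390 = 16780 km = 1.678×10⁷ m.
Vis-viva rearranged: 1/a = 2/r − v²/μ = 1.192×10⁻⁷ − 3.790×10⁻⁸ = 8.129×10⁻⁸ m⁻¹.
a = 1.230×10⁷ m = 12301 km.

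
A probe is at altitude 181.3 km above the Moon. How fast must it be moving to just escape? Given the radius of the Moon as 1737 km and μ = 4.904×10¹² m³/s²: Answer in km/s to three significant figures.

r = 1737 + 181.3 = 1918.3 km = 1.9183×10⁶ m.
Escape speed v_esc = √(2μ/r) = √(2 × 4.904×10¹² / 1.918×10⁶) = √(5.113×10⁶) = 2261 m/s.
= 2.261 km/s.

v_esc ≈ 2.26 km/s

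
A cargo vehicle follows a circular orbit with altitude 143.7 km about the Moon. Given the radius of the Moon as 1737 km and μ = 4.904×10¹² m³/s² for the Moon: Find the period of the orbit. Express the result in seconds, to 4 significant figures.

r = 1737 + 143.7 = 1880.7 km = 1.8807×10⁶ m.
Kepler's third law: T = 2π√(r³/μ) = 2π√((1.881×10⁶)³ / 4.904×10¹²).
r³/μ = 1.356×10⁶ s², so T = 2π × 1.165×10³ = 7.318×10³ s.

T ≈ 7318 seconds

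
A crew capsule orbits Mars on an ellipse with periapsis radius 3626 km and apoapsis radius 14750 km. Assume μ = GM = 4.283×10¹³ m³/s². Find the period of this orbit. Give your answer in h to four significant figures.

T ≈ 7.427 h

Semi-major axis a = (r_p + r_a)/2 = (3626.0 + 14750)/2 = 9188.0 km = 9.188×10⁶ m.
By Kepler's third law T = 2π√(a³/μ) = 2π × 4.256×10³ = 2.674×10⁴ s.
= 7.427 h.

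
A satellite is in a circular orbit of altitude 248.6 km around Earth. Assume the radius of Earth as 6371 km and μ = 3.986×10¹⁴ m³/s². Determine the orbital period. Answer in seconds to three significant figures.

T ≈ 5360 seconds

r = 6371 + 248.6 = 6619.6 km = 6.6196×10⁶ m.
Kepler's third law: T = 2π√(r³/μ) = 2π√((6.620×10⁶)³ / 3.986×10¹⁴).
r³/μ = 7.277×10⁵ s², so T = 2π × 8.531×10² = 5.360×10³ s.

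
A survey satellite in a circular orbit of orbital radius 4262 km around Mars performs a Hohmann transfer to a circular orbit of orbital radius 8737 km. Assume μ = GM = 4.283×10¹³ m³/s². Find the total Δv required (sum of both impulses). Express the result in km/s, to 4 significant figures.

Δv_total ≈ 0.9265 km/s

r₁ = 4262 km = 4.262×10⁶ m.
r₂ = 8737 km = 8.737×10⁶ m.
Transfer ellipse a_t = (r₁ + r₂)/2 = 6.500×10⁶ m.
At r₁: circular v_c1 = √(μ/r₁) = 3170 m/s; transfer-periapsis v_p = √[μ(2/r₁ − 1/a_t)] = 3675 m/s.
Δv₁ = v_p − v_c1 = 505.4 m/s.
At r₂: circular v_c2 = √(μ/r₂) = 2214 m/s; transfer-apoapsis v_a = √[μ(2/r₂ − 1/a_t)] = 1793 m/s.
Δv₂ = v_c2 − v_a = 421.2 m/s.
Total Δv = Δv₁ + Δv₂ = 926.5 m/s = 0.9265 km/s.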